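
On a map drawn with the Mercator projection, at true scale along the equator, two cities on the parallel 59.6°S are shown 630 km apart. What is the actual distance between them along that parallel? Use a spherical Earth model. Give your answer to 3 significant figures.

319 km

The Mercator projection is conformal; its linear scale factor is the same in every direction and equals sec φ = 1/cos φ.
Along the parallel at 59.6°, map distances are exaggerated by k = sec 59.6° = 1.976.
True distance = 630 / 1.976 = 630 × cos 59.6° ≈ 319 km.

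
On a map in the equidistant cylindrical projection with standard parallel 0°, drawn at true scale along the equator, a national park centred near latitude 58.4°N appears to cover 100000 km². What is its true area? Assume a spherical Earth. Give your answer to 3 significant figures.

52400 km²

In the plate carrée (x = Rλ, y = Rφ), meridians are true-scale (h = 1) and parallels are stretched by k = sec φ.
Areal scale = h·k = 1 × sec φ; at 58.4°, h = 1.000, k = 1.908, so h·k = 1.908.
True area = apparent / (areal scale) = 100000 / 1.908 ≈ 52400 km².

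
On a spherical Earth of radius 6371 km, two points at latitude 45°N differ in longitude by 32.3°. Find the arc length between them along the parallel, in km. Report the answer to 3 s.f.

2540 km

Arc length along a parallel = R cos φ · Δλ (with Δλ in radians).
= 6371 × cos 45° × (32.3° × π/180) = 6371 × 0.7071 × 0.5637 ≈ 2540 km.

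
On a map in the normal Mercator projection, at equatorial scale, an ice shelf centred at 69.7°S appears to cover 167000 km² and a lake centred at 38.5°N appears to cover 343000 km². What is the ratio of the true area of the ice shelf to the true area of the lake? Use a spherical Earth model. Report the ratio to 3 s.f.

Since Mercator area scale is 1/cos²φ, the true area equals the apparent area multiplied by cos²φ.
True area of ice shelf: 167000 × cos²(69.7°) = 167000 × 0.1204 = 20100 km².
True area of lake: 343000 × cos²(38.5°) = 343000 × 0.6125 = 210100 km².
Ratio = 20100 / 210100 ≈ 0.0957.

0.0957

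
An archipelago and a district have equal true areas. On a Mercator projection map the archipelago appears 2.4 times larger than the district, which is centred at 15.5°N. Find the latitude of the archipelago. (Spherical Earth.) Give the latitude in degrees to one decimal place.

51.5°

Mercator areal scale is sec²φ, so apparent-area ratio = sec²φ₁ / sec²φ₂ = cos²φ₂ / cos²φ₁.
cos²φ₂ / cos²φ₁ = 2.4  ⇒  cos φ₁ = cos 15.5° / √2.4 = 0.9636/1.549 = 0.6220.
φ₁ = arccos(0.6220) ≈ 51.5°.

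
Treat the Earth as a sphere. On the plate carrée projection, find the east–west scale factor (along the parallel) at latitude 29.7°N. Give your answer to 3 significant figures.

1.15

Plate carrée maps x = Rλ, y = Rφ. The meridian scale is h = 1 and the parallel scale is k = 1/cos φ = sec φ.
k = 1/cos 29.7° = 1/0.8686 = 1.151.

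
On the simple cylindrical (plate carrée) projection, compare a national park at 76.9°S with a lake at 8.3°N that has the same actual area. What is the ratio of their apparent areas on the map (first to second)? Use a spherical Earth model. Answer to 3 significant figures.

For the equirectangular projection with φ₀ = 0 (plate carrée), h = 1 along meridians and k = sec φ along parallels.
Areal scale at 76.9°: h·k = 1.000 × 4.412 = 4.412.
Areal scale at 8.3°: h·k = 1.000 × 1.011 = 1.011.
Ratio = 4.412/1.011 ≈ 4.37.

4.37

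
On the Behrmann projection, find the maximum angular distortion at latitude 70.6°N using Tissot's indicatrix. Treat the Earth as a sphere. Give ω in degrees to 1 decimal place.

The Behrmann projection is cylindrical equal-area with φ₀ = 30°. For cylindrical equal-area with standard parallel φ₀, h = cos φ / cos φ₀ and k = cos φ₀ / cos φ, so h·k = 1.
At 70.6°: h = 0.3835, k = 2.607; principal scales a = 2.607, b = 0.3835.
sin(ω/2) = (a − b)/(a + b) = 2.224/2.991 = 0.7435, so ω = 2 arcsin(0.7435) ≈ 96.1°.

96.1°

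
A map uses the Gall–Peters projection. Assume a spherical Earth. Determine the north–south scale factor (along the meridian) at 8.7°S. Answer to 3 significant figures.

Gall–Peters is a cylindrical equal-area projection with standard parallels at ±45°. A cylindrical equal-area projection with standard parallel φ₀ has meridian scale h = cos φ / cos φ₀ and parallel scale k = cos φ₀ / cos φ (so areas are preserved, h·k = 1).
h = cos 8.7° / cos 45° = 0.9885/0.7071 = 1.398.

1.40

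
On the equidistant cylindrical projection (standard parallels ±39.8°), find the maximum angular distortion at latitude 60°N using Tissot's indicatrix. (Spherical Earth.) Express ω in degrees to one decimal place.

24.4°

In the equirectangular projection with standard parallel φ₀ = 39.8° (x = Rλ cos φ₀, y = Rφ), meridians are true-scale (h = 1) and the parallel scale is k = cos φ₀ / cos φ.
At 60°: h = 1.000, k = 1.537; principal scales a = 1.537, b = 1.000.
sin(ω/2) = (a − b)/(a + b) = 0.5366/2.537 = 0.2115, so ω = 2 arcsin(0.2115) ≈ 24.4°.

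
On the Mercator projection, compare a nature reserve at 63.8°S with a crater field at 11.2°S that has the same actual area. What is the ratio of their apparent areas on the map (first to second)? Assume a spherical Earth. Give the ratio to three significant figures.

Mercator areal scale is sec²φ.
At 63.8°: sec²(63.8°) = 1/0.4415² = 5.130.
At 11.2°: sec²(11.2°) = 1/0.9810² = 1.039.
Ratio = 5.130/1.039 = cos²(11.2°)/cos²(63.8°) ≈ 4.94.

4.94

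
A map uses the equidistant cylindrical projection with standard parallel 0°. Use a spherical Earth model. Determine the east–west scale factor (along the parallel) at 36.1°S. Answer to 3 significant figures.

1.24

For the equirectangular projection with φ₀ = 0 (plate carrée), h = 1 along meridians and k = sec φ along parallels.
k = 1/cos 36.1° = 1/0.8080 = 1.238.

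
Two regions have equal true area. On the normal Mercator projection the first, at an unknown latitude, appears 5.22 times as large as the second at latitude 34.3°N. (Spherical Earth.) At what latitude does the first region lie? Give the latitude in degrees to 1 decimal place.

68.8°

On Mercator, (apparent₁)/(apparent₂) = sec²φ₁ / sec²φ₂ when true areas are equal.
cos²φ₂ / cos²φ₁ = 5.22  ⇒  cos φ₁ = cos 34.3° / √5.22 = 0.8261/2.285 = 0.3616.
φ₁ = arccos(0.3616) ≈ 68.8°.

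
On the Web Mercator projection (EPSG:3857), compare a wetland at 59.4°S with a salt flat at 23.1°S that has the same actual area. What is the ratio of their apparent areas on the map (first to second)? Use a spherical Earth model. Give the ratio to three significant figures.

3.27

Mercator areal scale is sec²φ.
At 59.4°: sec²(59.4°) = 1/0.5090² = 3.859.
At 23.1°: sec²(23.1°) = 1/0.9198² = 1.182.
Ratio = 3.859/1.182 = cos²(23.1°)/cos²(59.4°) ≈ 3.27.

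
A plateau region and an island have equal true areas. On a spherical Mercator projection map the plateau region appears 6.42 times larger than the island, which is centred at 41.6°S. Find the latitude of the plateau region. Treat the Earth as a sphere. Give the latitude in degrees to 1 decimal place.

72.8°

For equal true areas on Mercator, apparent areas scale as sec²φ, so the ratio is cos²φ₂ / cos²φ₁.
cos²φ₂ / cos²φ₁ = 6.42  ⇒  cos φ₁ = cos 41.6° / √6.42 = 0.7478/2.534 = 0.2951.
φ₁ = arccos(0.2951) ≈ 72.8°.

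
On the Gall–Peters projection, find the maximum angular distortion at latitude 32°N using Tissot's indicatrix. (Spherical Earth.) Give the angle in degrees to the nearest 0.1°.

20.7°

The Gall–Peters projection is cylindrical equal-area with φ₀ = 45°. For cylindrical equal-area with standard parallel φ₀, h = cos φ / cos φ₀ and k = cos φ₀ / cos φ, so h·k = 1.
At 32°: h = 1.199, k = 0.8338; principal scales a = 1.199, b = 0.8338.
sin(ω/2) = (a − b)/(a + b) = 0.3655/2.033 = 0.1798, so ω = 2 arcsin(0.1798) ≈ 20.7°.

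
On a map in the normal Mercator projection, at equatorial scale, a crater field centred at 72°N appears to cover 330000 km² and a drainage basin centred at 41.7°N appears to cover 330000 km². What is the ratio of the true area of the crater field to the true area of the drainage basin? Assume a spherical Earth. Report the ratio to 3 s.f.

Since Mercator area scale is 1/cos²φ, the true area equals the apparent area multiplied by cos²φ.
True area of crater field: 330000 × cos²(72°) = 330000 × 0.09549 = 31510 km².
True area of drainage basin: 330000 × cos²(41.7°) = 330000 × 0.5575 = 184000 km².
Ratio = 31510 / 184000 ≈ 0.171.

0.171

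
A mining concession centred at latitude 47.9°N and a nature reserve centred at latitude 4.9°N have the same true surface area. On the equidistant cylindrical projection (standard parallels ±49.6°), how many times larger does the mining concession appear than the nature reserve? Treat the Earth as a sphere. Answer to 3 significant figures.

In the equirectangular projection with standard parallel φ₀ = 49.6° (x = Rλ cos φ₀, y = Rφ), meridians are true-scale (h = 1) and the parallel scale is k = cos φ₀ / cos φ.
Areal scale at 47.9°: h·k = 1.000 × 0.9667 = 0.9667.
Areal scale at 4.9°: h·k = 1.000 × 0.6505 = 0.6505.
Ratio = 0.9667/0.6505 ≈ 1.49.

1.49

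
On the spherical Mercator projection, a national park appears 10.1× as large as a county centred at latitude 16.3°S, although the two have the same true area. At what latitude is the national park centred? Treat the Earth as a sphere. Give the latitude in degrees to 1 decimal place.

72.4°

On Mercator, (apparent₁)/(apparent₂) = sec²φ₁ / sec²φ₂ when true areas are equal.
cos²φ₂ / cos²φ₁ = 10.1  ⇒  cos φ₁ = cos 16.3° / √10.1 = 0.9598/3.178 = 0.3020.
φ₁ = arccos(0.3020) ≈ 72.4°.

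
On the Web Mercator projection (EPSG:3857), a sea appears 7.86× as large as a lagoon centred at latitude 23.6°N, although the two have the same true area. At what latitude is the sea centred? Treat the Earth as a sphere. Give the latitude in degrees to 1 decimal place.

70.9°

For equal true areas on Mercator, apparent areas scale as sec²φ, so the ratio is cos²φ₂ / cos²φ₁.
cos²φ₂ / cos²φ₁ = 7.86  ⇒  cos φ₁ = cos 23.6° / √7.86 = 0.9164/2.804 = 0.3269.
φ₁ = arccos(0.3269) ≈ 70.9°.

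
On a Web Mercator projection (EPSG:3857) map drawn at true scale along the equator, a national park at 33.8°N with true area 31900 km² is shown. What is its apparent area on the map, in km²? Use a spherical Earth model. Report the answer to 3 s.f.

The Mercator projection is conformal; its linear scale factor is the same in every direction and equals sec φ = 1/cos φ.
Areal scale = k² = sec²φ = 1/cos²(33.8°) = 1/0.8310² = 1.448.
Apparent area = 31900 × 1.448 ≈ 46200 km².

46200 km²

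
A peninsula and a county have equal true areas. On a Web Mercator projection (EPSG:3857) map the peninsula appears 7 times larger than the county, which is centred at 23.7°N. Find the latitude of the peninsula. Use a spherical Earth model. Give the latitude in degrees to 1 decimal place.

On Mercator, (apparent₁)/(apparent₂) = sec²φ₁ / sec²φ₂ when true areas are equal.
cos²φ₂ / cos²φ₁ = 7  ⇒  cos φ₁ = cos 23.7° / √7 = 0.9157/2.646 = 0.3461.
φ₁ = arccos(0.3461) ≈ 69.8°.

69.8°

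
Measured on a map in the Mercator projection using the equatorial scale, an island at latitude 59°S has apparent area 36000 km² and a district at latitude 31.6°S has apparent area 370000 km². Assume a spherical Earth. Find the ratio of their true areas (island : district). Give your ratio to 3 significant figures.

0.0356

Since Mercator area scale is 1/cos²φ, the true area equals the apparent area multiplied by cos²φ.
True area of island: 36000 × cos²(59°) = 36000 × 0.2653 = 9550 km².
True area of district: 370000 × cos²(31.6°) = 370000 × 0.7254 = 268400 km².
Ratio = 9550 / 268400 ≈ 0.0356.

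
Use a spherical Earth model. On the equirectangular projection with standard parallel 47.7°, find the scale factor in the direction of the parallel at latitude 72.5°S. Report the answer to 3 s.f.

The equidistant cylindrical projection with φ₀ = 47.7° has h = 1 (meridians true) and k = cos φ₀ / cos φ along parallels.
k = cos 47.7° / cos 72.5° = 0.6730/0.3007 = 2.238.

2.24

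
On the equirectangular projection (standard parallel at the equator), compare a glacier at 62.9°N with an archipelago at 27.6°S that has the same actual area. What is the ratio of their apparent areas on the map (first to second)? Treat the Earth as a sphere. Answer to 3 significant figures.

1.95

For the equirectangular projection with φ₀ = 0 (plate carrée), h = 1 along meridians and k = sec φ along parallels.
Areal scale at 62.9°: h·k = 1.000 × 2.195 = 2.195.
Areal scale at 27.6°: h·k = 1.000 × 1.128 = 1.128.
Ratio = 2.195/1.128 ≈ 1.95.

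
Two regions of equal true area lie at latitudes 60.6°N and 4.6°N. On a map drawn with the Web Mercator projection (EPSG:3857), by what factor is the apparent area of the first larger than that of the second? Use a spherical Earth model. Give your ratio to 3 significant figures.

4.12

Mercator areal scale is sec²φ.
At 60.6°: sec²(60.6°) = 1/0.4909² = 4.150.
At 4.6°: sec²(4.6°) = 1/0.9968² = 1.006.
Ratio = 4.150/1.006 = cos²(4.6°)/cos²(60.6°) ≈ 4.12.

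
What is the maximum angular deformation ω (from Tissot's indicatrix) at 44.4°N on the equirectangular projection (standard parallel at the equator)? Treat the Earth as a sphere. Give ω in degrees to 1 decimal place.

19.2°

In the plate carrée (x = Rλ, y = Rφ), meridians are true-scale (h = 1) and parallels are stretched by k = sec φ.
At 44.4°: h = 1.000, k = 1.400; principal scales a = 1.400, b = 1.000.
sin(ω/2) = (a − b)/(a + b) = 0.3996/2.400 = 0.1665, so ω = 2 arcsin(0.1665) ≈ 19.2°.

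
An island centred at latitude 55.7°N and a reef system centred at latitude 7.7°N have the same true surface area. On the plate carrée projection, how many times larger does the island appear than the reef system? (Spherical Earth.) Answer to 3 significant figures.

Plate carrée maps x = Rλ, y = Rφ. The meridian scale is h = 1 and the parallel scale is k = 1/cos φ = sec φ.
Areal scale at 55.7°: h·k = 1.000 × 1.775 = 1.775.
Areal scale at 7.7°: h·k = 1.000 × 1.009 = 1.009.
Ratio = 1.775/1.009 ≈ 1.76.

1.76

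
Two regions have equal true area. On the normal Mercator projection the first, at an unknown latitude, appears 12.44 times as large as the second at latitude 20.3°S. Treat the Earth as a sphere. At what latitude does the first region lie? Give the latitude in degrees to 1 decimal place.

74.6°

For equal true areas on Mercator, apparent areas scale as sec²φ, so the ratio is cos²φ₂ / cos²φ₁.
cos²φ₂ / cos²φ₁ = 12.44  ⇒  cos φ₁ = cos 20.3° / √12.44 = 0.9379/3.527 = 0.2659.
φ₁ = arccos(0.2659) ≈ 74.6°.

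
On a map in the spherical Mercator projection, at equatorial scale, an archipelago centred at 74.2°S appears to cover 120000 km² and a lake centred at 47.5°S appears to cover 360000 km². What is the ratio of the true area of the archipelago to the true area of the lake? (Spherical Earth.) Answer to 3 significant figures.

Since Mercator area scale is 1/cos²φ, the true area equals the apparent area multiplied by cos²φ.
True area of archipelago: 120000 × cos²(74.2°) = 120000 × 0.07414 = 8896 km².
True area of lake: 360000 × cos²(47.5°) = 360000 × 0.4564 = 164300 km².
Ratio = 8896 / 164300 ≈ 0.0541.

0.0541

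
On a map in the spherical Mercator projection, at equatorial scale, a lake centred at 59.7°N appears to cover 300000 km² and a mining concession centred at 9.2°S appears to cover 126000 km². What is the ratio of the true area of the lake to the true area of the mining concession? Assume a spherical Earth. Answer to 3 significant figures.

On Mercator the areal scale is sec²φ, so true area = apparent × cos²φ.
True area of lake: 300000 × cos²(59.7°) = 300000 × 0.2545 = 76360 km².
True area of mining concession: 126000 × cos²(9.2°) = 126000 × 0.9744 = 122800 km².
Ratio = 76360 / 122800 ≈ 0.622.

0.622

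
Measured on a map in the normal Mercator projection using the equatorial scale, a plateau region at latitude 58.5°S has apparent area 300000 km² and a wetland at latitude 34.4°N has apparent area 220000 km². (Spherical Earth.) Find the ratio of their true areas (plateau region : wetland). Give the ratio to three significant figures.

0.547

Mercator's areal exaggeration is sec²φ; hence true area = (apparent area) · cos²φ.
True area of plateau region: 300000 × cos²(58.5°) = 300000 × 0.2730 = 81900 km².
True area of wetland: 220000 × cos²(34.4°) = 220000 × 0.6808 = 149800 km².
Ratio = 81900 / 149800 ≈ 0.547.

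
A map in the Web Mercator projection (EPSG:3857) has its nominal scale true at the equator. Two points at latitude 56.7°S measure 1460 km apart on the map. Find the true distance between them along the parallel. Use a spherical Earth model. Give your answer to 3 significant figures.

Mercator is conformal, so the point scale is isotropic: h = k = sec φ = 1/cos φ.
Along the parallel at 56.7°, map distances are exaggerated by k = sec 56.7° = 1.821.
True distance = 1460 / 1.821 = 1460 × cos 56.7° ≈ 802 km.

802 km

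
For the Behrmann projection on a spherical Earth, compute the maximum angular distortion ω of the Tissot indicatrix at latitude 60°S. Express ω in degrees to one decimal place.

The Behrmann projection is cylindrical equal-area with φ₀ = 30°. For cylindrical equal-area with standard parallel φ₀, h = cos φ / cos φ₀ and k = cos φ₀ / cos φ, so h·k = 1.
At 60°: h = 0.5774, k = 1.732; principal scales a = 1.732, b = 0.5774.
sin(ω/2) = (a − b)/(a + b) = 1.155/2.309 = 0.5000, so ω = 2 arcsin(0.5000) ≈ 60.0°.

60.0°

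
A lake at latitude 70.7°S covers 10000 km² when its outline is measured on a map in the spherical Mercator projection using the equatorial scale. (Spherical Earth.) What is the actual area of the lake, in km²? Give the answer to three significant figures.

1090 km²

Mercator is conformal, so the point scale is isotropic: h = k = sec φ = 1/cos φ.
Areal scale = k² = sec²φ = 1/cos²(70.7°) = 1/0.3305² = 9.154.
True area = apparent / (areal scale) = 10000 / 9.154 ≈ 1090 km².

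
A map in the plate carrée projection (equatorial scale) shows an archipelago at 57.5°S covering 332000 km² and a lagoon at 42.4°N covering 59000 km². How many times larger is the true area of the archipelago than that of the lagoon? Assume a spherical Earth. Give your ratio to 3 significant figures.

On the plate carrée, areal scale = h·k = 1 × sec φ, so true area = apparent × cos φ.
True area of archipelago: 332000 × cos(57.5°) = 332000 × 0.5373 = 178400 km².
True area of lagoon: 59000 × cos(42.4°) = 59000 × 0.7385 = 43570 km².
Ratio = 178400 / 43570 ≈ 4.09.

4.09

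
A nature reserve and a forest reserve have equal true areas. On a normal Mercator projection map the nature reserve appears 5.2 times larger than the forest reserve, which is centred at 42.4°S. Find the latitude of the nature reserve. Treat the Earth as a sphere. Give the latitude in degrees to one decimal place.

71.1°

On Mercator, (apparent₁)/(apparent₂) = sec²φ₁ / sec²φ₂ when true areas are equal.
cos²φ₂ / cos²φ₁ = 5.2  ⇒  cos φ₁ = cos 42.4° / √5.2 = 0.7385/2.280 = 0.3238.
φ₁ = arccos(0.3238) ≈ 71.1°.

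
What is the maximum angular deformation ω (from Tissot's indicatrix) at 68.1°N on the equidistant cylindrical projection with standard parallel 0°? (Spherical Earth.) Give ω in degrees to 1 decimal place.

Plate carrée maps x = Rλ, y = Rφ. The meridian scale is h = 1 and the parallel scale is k = 1/cos φ = sec φ.
At 68.1°: h = 1.000, k = 2.681; principal scales a = 2.681, b = 1.000.
sin(ω/2) = (a − b)/(a + b) = 1.681/3.681 = 0.4567, so ω = 2 arcsin(0.4567) ≈ 54.3°.

54.3°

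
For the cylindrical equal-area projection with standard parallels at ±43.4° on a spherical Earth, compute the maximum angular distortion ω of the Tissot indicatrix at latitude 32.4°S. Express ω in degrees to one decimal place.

For cylindrical equal-area with standard parallel φ₀, h = cos φ / cos φ₀ and k = cos φ₀ / cos φ, so h·k = 1.
At 32.4°: h = 1.162, k = 0.8605; principal scales a = 1.162, b = 0.8605.
sin(ω/2) = (a − b)/(a + b) = 0.3015/2.023 = 0.1491, so ω = 2 arcsin(0.1491) ≈ 17.1°.

17.1°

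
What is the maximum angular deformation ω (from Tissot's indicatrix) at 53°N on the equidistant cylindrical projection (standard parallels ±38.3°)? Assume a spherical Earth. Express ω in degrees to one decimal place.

With standard parallel φ₀ = 38.3°, the equirectangular projection gives x = Rλ cos φ₀, y = Rφ, so h = 1 and k = cos 38.3° / cos φ.
At 53°: h = 1.000, k = 1.304; principal scales a = 1.304, b = 1.000.
sin(ω/2) = (a − b)/(a + b) = 0.3040/2.304 = 0.1320, so ω = 2 arcsin(0.1320) ≈ 15.2°.

15.2°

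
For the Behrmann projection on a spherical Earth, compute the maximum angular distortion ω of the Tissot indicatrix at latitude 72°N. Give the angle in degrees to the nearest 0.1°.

101.4°

The Behrmann projection is cylindrical equal-area with φ₀ = 30°. A cylindrical equal-area projection with standard parallel φ₀ has meridian scale h = cos φ / cos φ₀ and parallel scale k = cos φ₀ / cos φ (so areas are preserved, h·k = 1).
At 72°: h = 0.3568, k = 2.803; principal scales a = 2.803, b = 0.3568.
sin(ω/2) = (a − b)/(a + b) = 2.446/3.159 = 0.7741, so ω = 2 arcsin(0.7741) ≈ 101.4°.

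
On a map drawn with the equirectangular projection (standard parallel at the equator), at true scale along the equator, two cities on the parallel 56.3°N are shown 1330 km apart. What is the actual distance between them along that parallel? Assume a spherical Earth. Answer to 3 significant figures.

For the equirectangular projection with φ₀ = 0 (plate carrée), h = 1 along meridians and k = sec φ along parallels.
Along the parallel at 56.3°, map distances are exaggerated by k = sec 56.3° = 1.802.
True distance = 1330 / 1.802 = 1330 × cos 56.3° ≈ 738 km.

738 km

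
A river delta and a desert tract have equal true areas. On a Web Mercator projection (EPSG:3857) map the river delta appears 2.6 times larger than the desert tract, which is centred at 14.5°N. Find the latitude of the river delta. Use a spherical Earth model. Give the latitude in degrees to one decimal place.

53.1°

Mercator areal scale is sec²φ, so apparent-area ratio = sec²φ₁ / sec²φ₂ = cos²φ₂ / cos²φ₁.
cos²φ₂ / cos²φ₁ = 2.6  ⇒  cos φ₁ = cos 14.5° / √2.6 = 0.9681/1.612 = 0.6004.
φ₁ = arccos(0.6004) ≈ 53.1°.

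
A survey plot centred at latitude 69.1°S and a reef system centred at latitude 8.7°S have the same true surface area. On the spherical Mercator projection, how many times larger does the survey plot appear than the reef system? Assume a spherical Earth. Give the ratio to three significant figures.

Mercator areal scale is sec²φ.
At 69.1°: sec²(69.1°) = 1/0.3567² = 7.858.
At 8.7°: sec²(8.7°) = 1/0.9885² = 1.023.
Ratio = 7.858/1.023 = cos²(8.7°)/cos²(69.1°) ≈ 7.68.

7.68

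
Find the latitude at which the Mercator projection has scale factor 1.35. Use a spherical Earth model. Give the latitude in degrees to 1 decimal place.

Mercator scale is k = sec φ = 1/cos φ.
1/cos φ = 1.35  ⇒  cos φ = 0.7407  ⇒  φ = arccos(0.7407) ≈ 42.2°.

42.2°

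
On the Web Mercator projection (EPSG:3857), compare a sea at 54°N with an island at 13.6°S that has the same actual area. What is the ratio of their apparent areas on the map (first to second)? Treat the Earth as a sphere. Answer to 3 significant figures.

2.73

Mercator areal scale is sec²φ.
At 54°: sec²(54°) = 1/0.5878² = 2.894.
At 13.6°: sec²(13.6°) = 1/0.9720² = 1.059.
Ratio = 2.894/1.059 = cos²(13.6°)/cos²(54°) ≈ 2.73.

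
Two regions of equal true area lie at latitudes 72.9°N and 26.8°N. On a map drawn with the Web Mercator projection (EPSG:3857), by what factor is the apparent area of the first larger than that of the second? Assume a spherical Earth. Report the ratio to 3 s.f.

Mercator areal scale is sec²φ.
At 72.9°: sec²(72.9°) = 1/0.2940² = 11.57.
At 26.8°: sec²(26.8°) = 1/0.8926² = 1.255.
Ratio = 11.57/1.255 = cos²(26.8°)/cos²(72.9°) ≈ 9.21.

9.21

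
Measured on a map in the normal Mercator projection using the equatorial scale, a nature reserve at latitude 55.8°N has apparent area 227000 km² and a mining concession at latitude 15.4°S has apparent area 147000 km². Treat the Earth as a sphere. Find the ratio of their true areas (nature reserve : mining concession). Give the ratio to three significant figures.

Mercator's areal exaggeration is sec²φ; hence true area = (apparent area) · cos²φ.
True area of nature reserve: 227000 × cos²(55.8°) = 227000 × 0.3159 = 71720 km².
True area of mining concession: 147000 × cos²(15.4°) = 147000 × 0.9295 = 136600 km².
Ratio = 71720 / 136600 ≈ 0.525.

0.525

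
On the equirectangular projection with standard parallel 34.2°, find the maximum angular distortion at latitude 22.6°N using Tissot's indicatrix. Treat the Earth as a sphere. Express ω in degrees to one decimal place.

6.3°

The equidistant cylindrical projection with φ₀ = 34.2° has h = 1 (meridians true) and k = cos φ₀ / cos φ along parallels.
At 22.6°: h = 1.000, k = 0.8959; principal scales a = 1.000, b = 0.8959.
sin(ω/2) = (a − b)/(a + b) = 0.1041/1.896 = 0.05492, so ω = 2 arcsin(0.05492) ≈ 6.3°.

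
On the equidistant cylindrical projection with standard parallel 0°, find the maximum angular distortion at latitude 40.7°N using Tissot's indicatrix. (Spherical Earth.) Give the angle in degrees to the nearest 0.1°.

15.8°

For the equirectangular projection with φ₀ = 0 (plate carrée), h = 1 along meridians and k = sec φ along parallels.
At 40.7°: h = 1.000, k = 1.319; principal scales a = 1.319, b = 1.000.
sin(ω/2) = (a − b)/(a + b) = 0.3190/2.319 = 0.1376, so ω = 2 arcsin(0.1376) ≈ 15.8°.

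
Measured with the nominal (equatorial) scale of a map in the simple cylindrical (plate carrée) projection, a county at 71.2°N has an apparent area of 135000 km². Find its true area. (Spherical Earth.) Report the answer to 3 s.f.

43500 km²

For the equirectangular projection with φ₀ = 0 (plate carrée), h = 1 along meridians and k = sec φ along parallels.
Areal scale = h·k = 1 × sec φ; at 71.2°, h = 1.000, k = 3.103, so h·k = 3.103.
True area = apparent / (areal scale) = 135000 / 3.103 ≈ 43500 km².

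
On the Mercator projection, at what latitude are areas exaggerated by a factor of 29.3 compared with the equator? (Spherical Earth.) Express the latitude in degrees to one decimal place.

79.4°

Mercator areal scale is sec²φ.
sec²φ = 29.3  ⇒  cos²φ = 0.03413  ⇒  cos φ = 0.1847.
φ = arccos(0.1847) ≈ 79.4°.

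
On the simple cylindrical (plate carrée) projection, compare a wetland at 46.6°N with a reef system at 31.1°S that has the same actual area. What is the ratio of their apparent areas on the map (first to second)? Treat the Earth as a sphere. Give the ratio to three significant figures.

Plate carrée maps x = Rλ, y = Rφ. The meridian scale is h = 1 and the parallel scale is k = 1/cos φ = sec φ.
Areal scale at 46.6°: h·k = 1.000 × 1.455 = 1.455.
Areal scale at 31.1°: h·k = 1.000 × 1.168 = 1.168.
Ratio = 1.455/1.168 ≈ 1.25.

1.25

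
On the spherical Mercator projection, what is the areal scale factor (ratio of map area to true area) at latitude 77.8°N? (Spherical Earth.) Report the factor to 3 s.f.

For Mercator, h = k = sec φ (a conformal cylindrical projection has a single point scale, 1/cos φ).
Areal scale = k² = sec²φ = 1/cos²(77.8°) = 1/0.2113² = 22.39.

22.4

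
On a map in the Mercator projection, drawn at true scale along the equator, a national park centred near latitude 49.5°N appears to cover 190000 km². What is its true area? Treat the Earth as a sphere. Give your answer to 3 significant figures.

80100 km²

The Mercator projection is conformal; its linear scale factor is the same in every direction and equals sec φ = 1/cos φ.
Areal scale = k² = sec²φ = 1/cos²(49.5°) = 1/0.6494² = 2.371.
True area = apparent / (areal scale) = 190000 / 2.371 ≈ 80100 km².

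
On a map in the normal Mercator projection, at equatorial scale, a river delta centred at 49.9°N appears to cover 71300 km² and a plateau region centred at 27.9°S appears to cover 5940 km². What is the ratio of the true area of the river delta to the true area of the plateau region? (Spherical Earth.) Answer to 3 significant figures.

Mercator's areal exaggeration is sec²φ; hence true area = (apparent area) · cos²φ.
True area of river delta: 71300 × cos²(49.9°) = 71300 × 0.4149 = 29580 km².
True area of plateau region: 5940 × cos²(27.9°) = 5940 × 0.7810 = 4639 km².
Ratio = 29580 / 4639 ≈ 6.38.

6.38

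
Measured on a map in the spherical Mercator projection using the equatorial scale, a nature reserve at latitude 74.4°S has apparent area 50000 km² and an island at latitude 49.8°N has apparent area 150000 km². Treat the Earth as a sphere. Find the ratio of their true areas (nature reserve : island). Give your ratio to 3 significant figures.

0.0579

Mercator's areal exaggeration is sec²φ; hence true area = (apparent area) · cos²φ.
True area of nature reserve: 50000 × cos²(74.4°) = 50000 × 0.07232 = 3616 km².
True area of island: 150000 × cos²(49.8°) = 150000 × 0.4166 = 62490 km².
Ratio = 3616 / 62490 ≈ 0.0579.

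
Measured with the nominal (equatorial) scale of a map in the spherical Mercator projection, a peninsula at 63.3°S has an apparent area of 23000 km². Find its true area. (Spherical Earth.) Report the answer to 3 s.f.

4640 km²

The Mercator projection is conformal; its linear scale factor is the same in every direction and equals sec φ = 1/cos φ.
Areal scale = k² = sec²φ = 1/cos²(63.3°) = 1/0.4493² = 4.953.
True area = apparent / (areal scale) = 23000 / 4.953 ≈ 4640 km².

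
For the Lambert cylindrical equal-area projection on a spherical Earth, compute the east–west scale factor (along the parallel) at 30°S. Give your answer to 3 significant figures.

The Lambert cylindrical equal-area projection is the cylindrical equal-area projection with its standard parallel at the equator (φ₀ = 0). Cylindrical equal-area (φ₀ = 0°): h = cos φ / cos 0° along meridians, k = cos 0° / cos φ along parallels; h·k = 1.
k = cos 0° / cos 30° = 1.000/0.8660 = 1.155.

1.15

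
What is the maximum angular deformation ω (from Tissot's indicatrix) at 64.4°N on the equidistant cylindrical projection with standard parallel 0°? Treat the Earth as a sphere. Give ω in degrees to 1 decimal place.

46.7°

For the equirectangular projection with φ₀ = 0 (plate carrée), h = 1 along meridians and k = sec φ along parallels.
At 64.4°: h = 1.000, k = 2.314; principal scales a = 2.314, b = 1.000.
sin(ω/2) = (a − b)/(a + b) = 1.314/3.314 = 0.3966, so ω = 2 arcsin(0.3966) ≈ 46.7°.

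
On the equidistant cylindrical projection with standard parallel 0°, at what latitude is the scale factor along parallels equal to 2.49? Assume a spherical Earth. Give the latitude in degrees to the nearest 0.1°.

Plate carrée: h = 1, k = sec φ along parallels.
sec φ = 2.49  ⇒  cos φ = 0.4016  ⇒  φ ≈ 66.3°.

66.3°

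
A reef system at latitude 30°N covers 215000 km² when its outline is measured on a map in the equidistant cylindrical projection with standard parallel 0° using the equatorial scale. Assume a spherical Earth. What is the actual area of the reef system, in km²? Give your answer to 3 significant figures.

Plate carrée maps x = Rλ, y = Rφ. The meridian scale is h = 1 and the parallel scale is k = 1/cos φ = sec φ.
Areal scale = h·k = 1 × sec φ; at 30°, h = 1.000, k = 1.155, so h·k = 1.155.
True area = apparent / (areal scale) = 215000 / 1.155 ≈ 186000 km².

186000 km²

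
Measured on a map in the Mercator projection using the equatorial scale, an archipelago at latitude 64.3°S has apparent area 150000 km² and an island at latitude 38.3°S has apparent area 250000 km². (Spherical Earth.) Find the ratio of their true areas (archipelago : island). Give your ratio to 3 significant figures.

Mercator's areal exaggeration is sec²φ; hence true area = (apparent area) · cos²φ.
True area of archipelago: 150000 × cos²(64.3°) = 150000 × 0.1881 = 28210 km².
True area of island: 250000 × cos²(38.3°) = 250000 × 0.6159 = 154000 km².
Ratio = 28210 / 154000 ≈ 0.183.

0.183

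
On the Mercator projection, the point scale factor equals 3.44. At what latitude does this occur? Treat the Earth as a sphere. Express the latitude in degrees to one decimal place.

Mercator scale is k = sec φ = 1/cos φ.
1/cos φ = 3.44  ⇒  cos φ = 0.2907  ⇒  φ = arccos(0.2907) ≈ 73.1°.

73.1°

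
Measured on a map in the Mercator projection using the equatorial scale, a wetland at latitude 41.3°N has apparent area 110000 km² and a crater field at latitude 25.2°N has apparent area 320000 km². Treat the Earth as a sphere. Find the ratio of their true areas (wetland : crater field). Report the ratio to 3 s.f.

0.237

On Mercator the areal scale is sec²φ, so true area = apparent × cos²φ.
True area of wetland: 110000 × cos²(41.3°) = 110000 × 0.5644 = 62080 km².
True area of crater field: 320000 × cos²(25.2°) = 320000 × 0.8187 = 262000 km².
Ratio = 62080 / 262000 ≈ 0.237.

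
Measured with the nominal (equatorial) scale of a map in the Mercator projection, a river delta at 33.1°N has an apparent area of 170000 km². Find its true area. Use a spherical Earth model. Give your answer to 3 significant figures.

The Mercator projection is conformal; its linear scale factor is the same in every direction and equals sec φ = 1/cos φ.
Areal scale = k² = sec²φ = 1/cos²(33.1°) = 1/0.8377² = 1.425.
True area = apparent / (areal scale) = 170000 / 1.425 ≈ 119000 km².

119000 km²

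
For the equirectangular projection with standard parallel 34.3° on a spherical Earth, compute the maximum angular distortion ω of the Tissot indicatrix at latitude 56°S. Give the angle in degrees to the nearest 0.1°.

22.2°

The equidistant cylindrical projection with φ₀ = 34.3° has h = 1 (meridians true) and k = cos φ₀ / cos φ along parallels.
At 56°: h = 1.000, k = 1.477; principal scales a = 1.477, b = 1.000.
sin(ω/2) = (a − b)/(a + b) = 0.4773/2.477 = 0.1927, so ω = 2 arcsin(0.1927) ≈ 22.2°.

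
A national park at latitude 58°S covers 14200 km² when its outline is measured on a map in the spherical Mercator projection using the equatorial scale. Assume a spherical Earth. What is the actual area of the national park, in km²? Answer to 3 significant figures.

3990 km²

The Mercator projection is conformal; its linear scale factor is the same in every direction and equals sec φ = 1/cos φ.
Areal scale = k² = sec²φ = 1/cos²(58°) = 1/0.5299² = 3.561.
True area = apparent / (areal scale) = 14200 / 3.561 ≈ 3990 km².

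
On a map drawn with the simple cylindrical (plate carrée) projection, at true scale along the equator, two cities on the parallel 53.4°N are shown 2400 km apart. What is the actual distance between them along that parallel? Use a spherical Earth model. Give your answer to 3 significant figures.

In the plate carrée (x = Rλ, y = Rφ), meridians are true-scale (h = 1) and parallels are stretched by k = sec φ.
Along the parallel at 53.4°, map distances are exaggerated by k = sec 53.4° = 1.677.
True distance = 2400 / 1.677 = 2400 × cos 53.4° ≈ 1430 km.

1430 km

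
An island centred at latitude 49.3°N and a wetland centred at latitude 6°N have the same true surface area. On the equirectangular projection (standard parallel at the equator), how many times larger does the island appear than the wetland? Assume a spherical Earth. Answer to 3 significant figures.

Plate carrée maps x = Rλ, y = Rφ. The meridian scale is h = 1 and the parallel scale is k = 1/cos φ = sec φ.
Areal scale at 49.3°: h·k = 1.000 × 1.534 = 1.534.
Areal scale at 6°: h·k = 1.000 × 1.006 = 1.006.
Ratio = 1.534/1.006 ≈ 1.53.

1.53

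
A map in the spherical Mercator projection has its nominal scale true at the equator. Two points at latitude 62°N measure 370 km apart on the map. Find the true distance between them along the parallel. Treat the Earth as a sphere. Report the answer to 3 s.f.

174 km

The Mercator projection is conformal; its linear scale factor is the same in every direction and equals sec φ = 1/cos φ.
Along the parallel at 62°, map distances are exaggerated by k = sec 62° = 2.130.
True distance = 370 / 2.130 = 370 × cos 62° ≈ 174 km.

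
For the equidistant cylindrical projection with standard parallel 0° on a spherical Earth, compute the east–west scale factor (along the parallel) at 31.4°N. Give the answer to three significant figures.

For the equirectangular projection with φ₀ = 0 (plate carrée), h = 1 along meridians and k = sec φ along parallels.
k = 1/cos 31.4° = 1/0.8536 = 1.172.

1.17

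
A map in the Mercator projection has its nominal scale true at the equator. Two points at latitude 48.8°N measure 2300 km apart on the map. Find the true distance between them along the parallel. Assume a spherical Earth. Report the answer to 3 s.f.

Mercator is conformal, so the point scale is isotropic: h = k = sec φ = 1/cos φ.
Along the parallel at 48.8°, map distances are exaggerated by k = sec 48.8° = 1.518.
True distance = 2300 / 1.518 = 2300 × cos 48.8° ≈ 1510 km.

1510 km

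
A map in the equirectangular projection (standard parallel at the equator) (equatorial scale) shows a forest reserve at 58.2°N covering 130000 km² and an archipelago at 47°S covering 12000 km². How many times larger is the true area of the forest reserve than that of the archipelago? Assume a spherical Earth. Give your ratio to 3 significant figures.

Plate carrée has h = 1 and k = sec φ, giving areal scale sec φ; true area = (apparent area) · cos φ.
True area of forest reserve: 130000 × cos(58.2°) = 130000 × 0.5270 = 68500 km².
True area of archipelago: 12000 × cos(47°) = 12000 × 0.6820 = 8184 km².
Ratio = 68500 / 8184 ≈ 8.37.

8.37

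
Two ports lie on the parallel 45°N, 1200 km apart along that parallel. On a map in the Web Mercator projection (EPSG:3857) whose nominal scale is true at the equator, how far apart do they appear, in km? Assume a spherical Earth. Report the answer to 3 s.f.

1700 km

Mercator is conformal, so the point scale is isotropic: h = k = sec φ = 1/cos φ.
Along the parallel, k = sec 45° = 1/0.7071 = 1.414.
Map distance = 1200 × 1.414 ≈ 1700 km.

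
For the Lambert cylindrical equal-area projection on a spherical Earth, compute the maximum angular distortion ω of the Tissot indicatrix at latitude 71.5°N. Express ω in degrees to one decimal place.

The Lambert cylindrical equal-area projection is the cylindrical equal-area projection with its standard parallel at the equator (φ₀ = 0). For cylindrical equal-area with standard parallel φ₀, h = cos φ / cos φ₀ and k = cos φ₀ / cos φ, so h·k = 1.
At 71.5°: h = 0.3173, k = 3.152; principal scales a = 3.152, b = 0.3173.
sin(ω/2) = (a − b)/(a + b) = 2.834/3.469 = 0.8171, so ω = 2 arcsin(0.8171) ≈ 109.6°.

109.6°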